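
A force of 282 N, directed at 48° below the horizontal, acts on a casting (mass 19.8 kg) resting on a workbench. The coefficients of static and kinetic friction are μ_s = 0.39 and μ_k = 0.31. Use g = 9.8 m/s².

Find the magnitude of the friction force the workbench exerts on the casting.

f ≈ 125 N

Vertical equilibrium gives N = m g + P sin α = 403.6 N.
Horizontally, friction must balance P cos α = 188.7 N.
The static-friction limit is μ_s N = 157.4 N.
The required friction exceeds μ_s N, so the casting moves and f = μ_k N = 125 N.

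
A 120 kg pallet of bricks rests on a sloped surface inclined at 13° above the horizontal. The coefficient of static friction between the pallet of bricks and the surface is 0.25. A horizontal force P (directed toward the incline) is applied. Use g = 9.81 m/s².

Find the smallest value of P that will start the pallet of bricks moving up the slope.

P ≈ 601 N

At impending motion up the slope, friction acts down-slope at its limit: f = μ_s N.
Perpendicular to the incline: N = m g cos θ + P sin θ.
Along the incline: P cos θ = m g sin θ + μ_s N = m g sin θ + μ_s (m g cos θ + P sin θ).
Solving, P (cos θ − μ_s sin θ) = m g (sin θ + μ_s cos θ), so P = 120×9.81×(sin 13° + 0.25 cos 13°)/(cos 13° − 0.25 sin 13°) = 1180×0.4685/0.9181 = 601 N.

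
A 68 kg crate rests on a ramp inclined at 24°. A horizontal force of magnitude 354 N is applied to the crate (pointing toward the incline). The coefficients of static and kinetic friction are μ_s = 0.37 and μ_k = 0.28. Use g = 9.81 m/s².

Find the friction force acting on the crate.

f ≈ 52.1 N (down the incline)

The horizontal push has a component P sin θ into the surface, so N = m g cos θ + P sin θ = 609.4 + 144 = 753.4 N.
Along the incline, the net driving force (taking up-slope positive) is P cos θ − m g sin θ = 323.4 − 271.3 = 52.07 N, so equilibrium requires friction f = -52.07 N (down-slope).
The limit of static friction is μ_s N = 278.8 N.
Since 52.07 N is within the 278.8 N limit, the crate stays put and friction is exactly 52.1 N.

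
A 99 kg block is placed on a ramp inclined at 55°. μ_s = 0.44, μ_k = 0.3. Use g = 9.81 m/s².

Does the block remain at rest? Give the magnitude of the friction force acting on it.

f ≈ 167 N

N = m g cos θ = 557 N.
Down-slope weight component: m g sin θ = 796 N.
μ_s N = 245 N.
796 > 245 N, so it slides; kinetic friction f = μ_k N = 0.3×557 = 167 N.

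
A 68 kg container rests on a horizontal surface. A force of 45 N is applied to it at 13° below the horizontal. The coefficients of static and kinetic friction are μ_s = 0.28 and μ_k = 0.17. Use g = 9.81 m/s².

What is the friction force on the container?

N = m g + P sin α = 667.1 + 45×sin 13° = 677.2 N.
The horizontal driving force is P cos α = 43.85 N, so equilibrium needs friction f = 43.85 N.
The static-friction limit is μ_s N = 189.6 N.
43.85 ≤ 189.6 N → static; friction equals the required 43.8 N.

f ≈ 43.8 N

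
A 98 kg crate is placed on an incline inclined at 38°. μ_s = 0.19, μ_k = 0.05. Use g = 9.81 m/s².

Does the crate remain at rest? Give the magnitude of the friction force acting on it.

f ≈ 37.9 N

N = m g cos θ = 758 N.
Down-slope weight component: m g sin θ = 592 N.
μ_s N = 144 N.
592 > 144 N, so it slides; kinetic friction f = μ_k N = 0.05×758 = 37.9 N.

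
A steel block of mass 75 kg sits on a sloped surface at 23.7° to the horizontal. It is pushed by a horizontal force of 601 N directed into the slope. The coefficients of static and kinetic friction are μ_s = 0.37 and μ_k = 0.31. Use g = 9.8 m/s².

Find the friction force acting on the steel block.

f ≈ 255 N (down the incline)

Normal direction: N = m g cos θ + P sin θ = 914.6 N.
Parallel to the incline: P cos θ − m g sin θ = 550.3 − 295.4 = 254.9 N; the friction needed to balance this is 254.9 N acting down the slope.
Maximum static friction: μ_s N = 0.37 × 914.6 = 338.4 N.
Since 254.9 N is within the 338.4 N limit, the steel block stays put and friction is exactly 255 N.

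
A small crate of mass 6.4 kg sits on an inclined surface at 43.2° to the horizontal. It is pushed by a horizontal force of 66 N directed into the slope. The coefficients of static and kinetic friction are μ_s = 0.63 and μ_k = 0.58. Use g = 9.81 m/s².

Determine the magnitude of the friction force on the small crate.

f ≈ 5.13 N (down the incline)

Resolve perpendicular to the incline: N = m g cos θ + P sin θ = 6.4×9.81×cos 43.2° + 66×sin 43.2° = 90.95 N.
Parallel to the incline: P cos θ − m g sin θ = 48.11 − 42.98 = 5.133 N; the friction needed to balance this is 5.133 N acting down the slope.
The limit of static friction is μ_s N = 57.3 N.
|f_req| = 5.133 ≤ 57.3 N → the small crate is in equilibrium; friction equals the required value.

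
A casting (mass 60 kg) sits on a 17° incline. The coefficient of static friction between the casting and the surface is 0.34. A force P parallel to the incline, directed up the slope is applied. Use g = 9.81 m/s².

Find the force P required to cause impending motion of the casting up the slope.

P ≈ 363 N

At impending motion up the slope, friction acts down-slope at its limit: f = μ_s N.
P is parallel to the surface, so N = m g cos θ = 563 N.
Along the incline: P = m g sin θ + μ_s N = 172 + 0.34×563 = 363 N.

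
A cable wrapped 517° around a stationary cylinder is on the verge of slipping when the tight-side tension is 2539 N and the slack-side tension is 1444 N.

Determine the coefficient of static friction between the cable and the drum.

μ ≈ 0.0625

T₂/T₁ = e^{μβ} → μ = ln(T₂/T₁)/β.
β = 517° = 9.023 rad.
μ = ln(2539/1444)/9.023 = ln(1.758)/9.023 = 0.0625.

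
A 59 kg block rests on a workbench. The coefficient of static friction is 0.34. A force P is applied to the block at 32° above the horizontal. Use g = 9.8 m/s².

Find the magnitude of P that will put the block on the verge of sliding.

N = m g − P sin α (the pull lifts the block).
At impending slip, P cos α = μ_s N = μ_s (m g − P sin α).
Solving: P (cos α + μ_s sin α) = μ_s m g → P = 0.34×578/(cos 32° + 0.34 sin 32°) = 197/1.028 = 191 N.

P ≈ 191 N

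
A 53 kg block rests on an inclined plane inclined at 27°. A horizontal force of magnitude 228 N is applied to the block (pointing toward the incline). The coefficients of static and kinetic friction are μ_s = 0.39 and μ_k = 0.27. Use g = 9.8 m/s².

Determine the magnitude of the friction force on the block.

Normal direction: N = m g cos θ + P sin θ = 566.3 N.
Along the incline, the net driving force (taking up-slope positive) is P cos θ − m g sin θ = 203.1 − 235.8 = -32.65 N, so equilibrium requires friction f = 32.65 N (up-slope).
Maximum static friction: μ_s N = 0.39 × 566.3 = 220.9 N.
Since 32.65 N is within the 220.9 N limit, the block stays put and friction is exactly 32.7 N.

f ≈ 32.7 N (up the incline)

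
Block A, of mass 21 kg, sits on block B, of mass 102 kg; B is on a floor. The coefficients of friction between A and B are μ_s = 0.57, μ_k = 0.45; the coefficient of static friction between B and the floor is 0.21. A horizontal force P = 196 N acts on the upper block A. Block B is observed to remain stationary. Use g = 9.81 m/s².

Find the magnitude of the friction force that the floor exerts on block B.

The normal force B exerts on A is simply A's weight, N₁ = 206 N.
So the A–B interface can sustain at most μ_s N₁ = 117.4 N of static friction.
P = 196 N exceeds that limit, so A slips over B and the interface friction becomes kinetic: f₁ = μ_k N₁ = 0.45×206 = 92.7 N.
By Newton's third law B feels 92.7 N forward from A. With B stationary, the floor's static friction on B balances it: f₂ = 92.7 N (well within μ_s(m_A+m_B)g = 253.4 N).

f ≈ 92.7 N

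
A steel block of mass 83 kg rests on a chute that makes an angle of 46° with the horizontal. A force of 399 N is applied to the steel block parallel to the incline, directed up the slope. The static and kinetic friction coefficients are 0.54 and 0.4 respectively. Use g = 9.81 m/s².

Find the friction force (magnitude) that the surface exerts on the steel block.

f ≈ 187 N (up the incline)

The normal reaction is N = m g cos θ = 565.6 N.
The friction needed for equilibrium is m g sin θ − P = 585.7 − 399 = 186.7 N, measured positive up-slope.
The static-friction ceiling is μ_s N = 0.54 × 565.6 = 305.4 N.
Since |186.7| ≤ 305.4 N, no slip — friction simply equals what equilibrium demands.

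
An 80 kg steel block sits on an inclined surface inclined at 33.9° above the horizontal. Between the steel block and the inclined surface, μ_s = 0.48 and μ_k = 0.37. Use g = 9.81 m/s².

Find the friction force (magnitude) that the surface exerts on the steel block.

f ≈ 241 N (up the incline)

Normal force: N = m g cos θ = 80 × 9.81 × cos 33.9° = 651.4 N.
For equilibrium along the incline, friction must balance the weight component: f = m g sin θ = 437.7 N up the slope.
Maximum static friction available: μ_s N = 0.48 × 651.4 = 312.7 N.
|437.7| exceeds 312.7 N, so the steel block slips down-slope; friction is kinetic, f = μ_k N = 0.37×651.4 = 241 N.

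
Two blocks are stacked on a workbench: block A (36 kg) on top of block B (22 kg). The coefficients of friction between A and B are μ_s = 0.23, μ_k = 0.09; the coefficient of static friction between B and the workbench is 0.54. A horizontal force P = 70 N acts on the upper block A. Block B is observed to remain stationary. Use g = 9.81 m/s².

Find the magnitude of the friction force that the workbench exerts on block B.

The normal force B exerts on A is simply A's weight, N₁ = 353.2 N.
So the A–B interface can sustain at most μ_s N₁ = 81.23 N of static friction.
P = 70 N is within that limit, so A and B move together (both at rest); the A–B friction is simply f₁ = P = 70 N.
B experiences an equal 70 N forward from A (third law). B is in equilibrium, so the floor supplies f₂ = 70 N of static friction (limit μ_s(m_A+m_B)g = 307.2 N, not exceeded).

f ≈ 70 N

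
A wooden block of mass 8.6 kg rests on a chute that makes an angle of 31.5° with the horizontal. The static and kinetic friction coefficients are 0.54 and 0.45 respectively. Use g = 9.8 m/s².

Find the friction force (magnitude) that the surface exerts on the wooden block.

f ≈ 32.3 N (up the incline)

Normal force: N = m g cos θ = 8.6 × 9.8 × cos 31.5° = 71.86 N.
Along the slope the weight component is m g sin θ = 44.04 N; friction must supply exactly this, acting up-slope.
Static friction can supply at most μ_s N = 38.8 N.
Since |44.04| > 38.8 N, static friction cannot hold it; the wooden block slides down the incline and kinetic friction applies: f = μ_k N = 0.45 × 71.86 = 32.3 N.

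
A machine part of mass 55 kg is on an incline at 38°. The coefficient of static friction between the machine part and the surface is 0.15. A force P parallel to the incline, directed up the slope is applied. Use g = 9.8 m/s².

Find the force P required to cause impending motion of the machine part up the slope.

P ≈ 396 N

At impending motion up the slope, friction acts down-slope at its limit: f = μ_s N.
P is parallel to the surface, so N = m g cos θ = 425 N.
Along the incline: P = m g sin θ + μ_s N = 332 + 0.15×425 = 396 N.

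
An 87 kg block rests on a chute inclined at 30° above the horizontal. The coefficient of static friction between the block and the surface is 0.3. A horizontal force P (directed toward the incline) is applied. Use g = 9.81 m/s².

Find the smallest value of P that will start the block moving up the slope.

P ≈ 906 N

At impending motion up the slope, friction acts down-slope at its limit: f = μ_s N.
Perpendicular to the incline: N = m g cos θ + P sin θ.
Along the incline: P cos θ = m g sin θ + μ_s N = m g sin θ + μ_s (m g cos θ + P sin θ).
Solving, P (cos θ − μ_s sin θ) = m g (sin θ + μ_s cos θ), so P = 87×9.81×(sin 30° + 0.3 cos 30°)/(cos 30° − 0.3 sin 30°) = 853×0.7598/0.716 = 906 N.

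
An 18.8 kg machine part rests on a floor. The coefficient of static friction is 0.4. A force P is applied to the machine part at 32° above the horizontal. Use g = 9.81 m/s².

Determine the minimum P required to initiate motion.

N = m g − P sin α (the pull lifts the machine part).
At impending slip, P cos α = μ_s N = μ_s (m g − P sin α).
Solving: P (cos α + μ_s sin α) = μ_s m g → P = 0.4×184/(cos 32° + 0.4 sin 32°) = 73.8/1.06 = 69.6 N.

P ≈ 69.6 N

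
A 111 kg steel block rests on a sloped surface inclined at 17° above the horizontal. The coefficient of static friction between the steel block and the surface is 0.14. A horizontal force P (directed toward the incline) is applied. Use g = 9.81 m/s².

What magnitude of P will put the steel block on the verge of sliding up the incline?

At impending motion up the slope, friction acts down-slope at its limit: f = μ_s N.
Perpendicular to the incline: N = m g cos θ + P sin θ.
Along the incline: P cos θ = m g sin θ + μ_s N = m g sin θ + μ_s (m g cos θ + P sin θ).
Solving, P (cos θ − μ_s sin θ) = m g (sin θ + μ_s cos θ), so P = 111×9.81×(sin 17° + 0.14 cos 17°)/(cos 17° − 0.14 sin 17°) = 1090×0.4263/0.9154 = 507 N.

P ≈ 507 N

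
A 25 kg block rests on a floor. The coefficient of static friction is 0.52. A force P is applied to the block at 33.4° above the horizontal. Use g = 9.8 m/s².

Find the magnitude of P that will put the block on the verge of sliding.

P ≈ 114 N

N = m g − P sin α (the pull lifts the block).
At impending slip, P cos α = μ_s N = μ_s (m g − P sin α).
Solving: P (cos α + μ_s sin α) = μ_s m g → P = 0.52×245/(cos 33.4° + 0.52 sin 33.4°) = 127/1.121 = 114 N.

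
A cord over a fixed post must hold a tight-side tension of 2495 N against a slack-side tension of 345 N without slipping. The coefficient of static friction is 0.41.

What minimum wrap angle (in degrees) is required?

T₂/T₁ = e^{μβ} → β = ln(T₂/T₁)/μ.
β = ln(2495/345)/0.41 = 1.978/0.41 = 4.826 rad.
In degrees: β = 4.826 × 180/π = 276°.

β_min ≈ 276°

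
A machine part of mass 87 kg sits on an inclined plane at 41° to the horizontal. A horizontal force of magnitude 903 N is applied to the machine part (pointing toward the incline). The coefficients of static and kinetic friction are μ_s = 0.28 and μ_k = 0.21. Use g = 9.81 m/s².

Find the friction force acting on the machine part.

f ≈ 122 N (down the incline)

Resolve perpendicular to the incline: N = m g cos θ + P sin θ = 87×9.81×cos 41° + 903×sin 41° = 1237 N.
Along the incline, the net driving force (taking up-slope positive) is P cos θ − m g sin θ = 681.5 − 559.9 = 121.6 N, so equilibrium requires friction f = -121.6 N (down-slope).
Maximum static friction: μ_s N = 0.28 × 1237 = 346.2 N.
|f_req| = 121.6 ≤ 346.2 N → the machine part is in equilibrium; friction equals the required value.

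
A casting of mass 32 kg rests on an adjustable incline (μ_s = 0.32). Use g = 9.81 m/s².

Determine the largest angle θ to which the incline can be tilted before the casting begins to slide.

θ_max ≈ 17.7°

At the slip threshold, m g sin θ = μ_s · m g cos θ, so tan θ = μ_s.
θ_max = arctan(0.32) = 17.7°.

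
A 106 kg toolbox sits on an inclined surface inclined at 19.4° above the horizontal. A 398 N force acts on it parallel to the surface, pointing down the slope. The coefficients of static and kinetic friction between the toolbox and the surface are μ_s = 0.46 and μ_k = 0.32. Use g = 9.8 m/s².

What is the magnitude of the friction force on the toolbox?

f ≈ 314 N (up the incline)

The normal reaction is N = m g cos θ = 979.8 N.
For equilibrium along the incline the friction force must supply f = m g sin θ + P = 345 + 398 = 743 N (positive meaning up-slope).
The static-friction ceiling is μ_s N = 0.46 × 979.8 = 450.7 N.
|743| exceeds 450.7 N, so the toolbox slips down-slope; friction is kinetic, f = μ_k N = 0.32×979.8 = 314 N.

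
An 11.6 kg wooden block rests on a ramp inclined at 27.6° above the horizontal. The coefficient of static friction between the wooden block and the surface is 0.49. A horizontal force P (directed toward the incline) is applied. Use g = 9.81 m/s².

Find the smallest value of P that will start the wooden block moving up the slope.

P ≈ 155 N

At impending motion up the slope, friction acts down-slope at its limit: f = μ_s N.
Perpendicular to the incline: N = m g cos θ + P sin θ.
Along the incline: P cos θ = m g sin θ + μ_s N = m g sin θ + μ_s (m g cos θ + P sin θ).
Solving, P (cos θ − μ_s sin θ) = m g (sin θ + μ_s cos θ), so P = 11.6×9.81×(sin 27.6° + 0.49 cos 27.6°)/(cos 27.6° − 0.49 sin 27.6°) = 114×0.8975/0.6592 = 155 N.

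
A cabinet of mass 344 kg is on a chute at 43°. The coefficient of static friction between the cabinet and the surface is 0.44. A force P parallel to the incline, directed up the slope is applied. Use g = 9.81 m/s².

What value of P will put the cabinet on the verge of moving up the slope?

At impending motion up the slope, friction acts down-slope at its limit: f = μ_s N.
P is parallel to the surface, so N = m g cos θ = 2470 N.
Along the incline: P = m g sin θ + μ_s N = 2300 + 0.44×2470 = 3390 N.

P ≈ 3390 N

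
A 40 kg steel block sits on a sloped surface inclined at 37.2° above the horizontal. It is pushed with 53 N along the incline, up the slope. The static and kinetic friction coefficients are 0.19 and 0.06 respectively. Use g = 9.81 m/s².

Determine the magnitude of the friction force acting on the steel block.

The normal reaction is N = m g cos θ = 312.6 N.
For equilibrium along the incline the friction force must supply f = m g sin θ − P = 237.2 − 53 = 184.2 N (positive meaning up-slope).
Maximum static friction available: μ_s N = 0.19 × 312.6 = 59.39 N.
Since |184.2| > 59.39 N, static friction cannot hold it; the steel block slides down the incline and kinetic friction applies: f = μ_k N = 0.06 × 312.6 = 18.8 N.

f ≈ 18.8 N (up the incline)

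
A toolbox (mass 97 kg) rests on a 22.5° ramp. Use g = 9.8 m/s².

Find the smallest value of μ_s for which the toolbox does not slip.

At the slip threshold m g sin θ = μ_s m g cos θ, so μ_s,min = tan θ.
μ_s,min = tan 22.5° = 0.414.

μ_s,min ≈ 0.414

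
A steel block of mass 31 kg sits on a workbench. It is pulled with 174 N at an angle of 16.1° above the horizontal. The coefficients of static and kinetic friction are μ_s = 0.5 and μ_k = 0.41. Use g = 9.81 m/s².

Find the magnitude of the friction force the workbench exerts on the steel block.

The vertical component of P reduces the normal force: N = m g − P sin α = 304.1 − 48.25 = 255.9 N.
For equilibrium, f = P cos α = 174×cos 16.1° = 167.2 N.
The static-friction limit is μ_s N = 127.9 N.
The required friction exceeds μ_s N, so the steel block moves and f = μ_k N = 105 N.

f ≈ 105 N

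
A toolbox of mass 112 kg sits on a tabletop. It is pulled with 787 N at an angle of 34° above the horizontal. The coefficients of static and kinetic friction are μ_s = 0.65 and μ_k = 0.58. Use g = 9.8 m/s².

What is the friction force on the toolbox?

f ≈ 381 N

The vertical component of P reduces the normal force: N = m g − P sin α = 1098 − 440.1 = 657.5 N.
Horizontally, friction must balance P cos α = 652.5 N.
The static-friction limit is μ_s N = 427.4 N.
The required friction exceeds μ_s N, so the toolbox moves and f = μ_k N = 381 N.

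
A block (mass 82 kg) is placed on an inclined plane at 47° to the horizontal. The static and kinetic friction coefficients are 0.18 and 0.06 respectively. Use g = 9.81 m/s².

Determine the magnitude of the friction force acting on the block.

f ≈ 32.9 N (up the incline)

The normal reaction is N = m g cos θ = 548.6 N.
Along the slope the weight component is m g sin θ = 588.3 N; friction must supply exactly this, acting up-slope.
The static-friction ceiling is μ_s N = 0.18 × 548.6 = 98.75 N.
|588.3| exceeds 98.75 N, so the block slips down-slope; friction is kinetic, f = μ_k N = 0.06×548.6 = 32.9 N.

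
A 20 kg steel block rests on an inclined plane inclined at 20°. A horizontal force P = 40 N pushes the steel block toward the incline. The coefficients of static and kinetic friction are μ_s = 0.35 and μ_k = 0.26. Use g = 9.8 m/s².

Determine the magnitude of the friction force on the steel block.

Normal direction: N = m g cos θ + P sin θ = 197.9 N.
Along the incline, the net driving force (taking up-slope positive) is P cos θ − m g sin θ = 37.59 − 67.04 = -29.45 N, so equilibrium requires friction f = 29.45 N (up-slope).
The limit of static friction is μ_s N = 69.25 N.
Since 29.45 N is within the 69.25 N limit, the steel block stays put and friction is exactly 29.4 N.

f ≈ 29.4 N (up the incline)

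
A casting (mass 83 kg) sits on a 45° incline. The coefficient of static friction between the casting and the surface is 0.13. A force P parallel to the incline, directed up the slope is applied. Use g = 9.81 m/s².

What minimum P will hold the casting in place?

The casting tends to slide down (tan θ > μ_s), so at the point of impending slip friction acts up-slope at its limit: f = μ_s N.
P is parallel to the surface, so N = m g cos θ = 576 N.
Along the incline: P + μ_s N = m g sin θ, so P = 576 − 0.13×576 = 501 N.

P_min ≈ 501 N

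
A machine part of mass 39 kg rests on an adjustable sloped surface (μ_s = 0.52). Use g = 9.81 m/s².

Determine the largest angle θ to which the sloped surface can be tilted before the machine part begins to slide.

θ_max ≈ 27.5°

At the slip threshold, m g sin θ = μ_s · m g cos θ, so tan θ = μ_s.
θ_max = arctan(0.52) = 27.5°.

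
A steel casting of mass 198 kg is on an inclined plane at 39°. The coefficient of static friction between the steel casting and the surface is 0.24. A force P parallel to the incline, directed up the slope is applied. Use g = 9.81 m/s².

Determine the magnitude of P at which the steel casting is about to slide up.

At impending motion up the slope, friction acts down-slope at its limit: f = μ_s N.
P is parallel to the surface, so N = m g cos θ = 1510 N.
Along the incline: P = m g sin θ + μ_s N = 1220 + 0.24×1510 = 1580 N.

P ≈ 1580 N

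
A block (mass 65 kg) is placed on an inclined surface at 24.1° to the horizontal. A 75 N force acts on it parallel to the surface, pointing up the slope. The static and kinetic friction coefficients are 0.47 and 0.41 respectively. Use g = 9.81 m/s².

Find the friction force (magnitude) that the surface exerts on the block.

f ≈ 185 N (up the incline)

The normal reaction is N = m g cos θ = 582.1 N.
Parallel to the incline, ΣF = 0 gives f = m g sin θ − P = 260.4 − 75 = 185.4 N (up-slope positive).
The static-friction ceiling is μ_s N = 0.47 × 582.1 = 273.6 N.
Since |185.4| ≤ 273.6 N, the block remains in static equilibrium and friction takes exactly the required value.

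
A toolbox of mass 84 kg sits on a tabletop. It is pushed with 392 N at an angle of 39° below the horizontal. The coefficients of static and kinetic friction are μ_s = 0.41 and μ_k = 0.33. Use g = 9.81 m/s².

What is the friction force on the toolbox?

The vertical component of P adds to the normal force: N = m g + P sin α = 824 + 246.7 = 1071 N.
Horizontally, friction must balance P cos α = 304.6 N.
μ_s N = 0.41 × 1071 = 439 N.
Since 304.6 N does not exceed the limit, the toolbox stays at rest and f = 305 N.

f ≈ 305 N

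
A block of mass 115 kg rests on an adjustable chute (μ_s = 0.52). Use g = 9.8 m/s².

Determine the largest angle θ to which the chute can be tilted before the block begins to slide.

At the slip threshold, m g sin θ = μ_s · m g cos θ, so tan θ = μ_s.
θ_max = arctan(0.52) = 27.5°.

θ_max ≈ 27.5°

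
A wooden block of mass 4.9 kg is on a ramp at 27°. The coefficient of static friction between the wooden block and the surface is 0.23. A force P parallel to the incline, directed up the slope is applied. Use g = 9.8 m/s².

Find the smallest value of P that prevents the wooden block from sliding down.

The wooden block tends to slide down (tan θ > μ_s), so at the point of impending slip friction acts up-slope at its limit: f = μ_s N.
P is parallel to the surface, so N = m g cos θ = 42.8 N.
Along the incline: P + μ_s N = m g sin θ, so P = 21.8 − 0.23×42.8 = 12 N.

P_min ≈ 12 N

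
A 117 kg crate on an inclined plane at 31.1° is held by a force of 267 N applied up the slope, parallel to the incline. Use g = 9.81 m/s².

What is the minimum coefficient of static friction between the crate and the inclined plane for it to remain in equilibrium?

μ_s,min ≈ 0.332

N = m g cos θ = 982.8 N.
Friction must make up the shortfall along the incline: f = m g sin θ − P = 592.9 − 267 = 325.9 N.
At the threshold f = μ_s N, so μ_s,min = 325.9/982.8 = 0.332.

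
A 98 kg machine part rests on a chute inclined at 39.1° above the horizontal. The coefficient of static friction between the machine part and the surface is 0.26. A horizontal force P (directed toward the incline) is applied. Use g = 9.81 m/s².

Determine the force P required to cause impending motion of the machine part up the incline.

At impending motion up the slope, friction acts down-slope at its limit: f = μ_s N.
Perpendicular to the incline: N = m g cos θ + P sin θ.
Along the incline: P cos θ = m g sin θ + μ_s N = m g sin θ + μ_s (m g cos θ + P sin θ).
Solving, P (cos θ − μ_s sin θ) = m g (sin θ + μ_s cos θ), so P = 98×9.81×(sin 39.1° + 0.26 cos 39.1°)/(cos 39.1° − 0.26 sin 39.1°) = 961×0.8324/0.6121 = 1310 N.

P ≈ 1310 N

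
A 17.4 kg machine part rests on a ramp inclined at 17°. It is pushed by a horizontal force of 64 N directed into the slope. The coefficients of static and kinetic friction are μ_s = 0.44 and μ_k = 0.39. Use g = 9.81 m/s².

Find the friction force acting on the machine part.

f ≈ 11.3 N (down the incline)

Resolve perpendicular to the incline: N = m g cos θ + P sin θ = 17.4×9.81×cos 17° + 64×sin 17° = 181.9 N.
Along the incline, the net driving force (taking up-slope positive) is P cos θ − m g sin θ = 61.2 − 49.91 = 11.3 N, so equilibrium requires friction f = -11.3 N (down-slope).
The limit of static friction is μ_s N = 80.06 N.
|f_req| = 11.3 ≤ 80.06 N → the machine part is in equilibrium; friction equals the required value.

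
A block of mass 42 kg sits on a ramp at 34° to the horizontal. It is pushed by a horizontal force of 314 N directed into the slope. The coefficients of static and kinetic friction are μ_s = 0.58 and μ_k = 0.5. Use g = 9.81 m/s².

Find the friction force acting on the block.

Normal direction: N = m g cos θ + P sin θ = 517.2 N.
Along the incline, the net driving force (taking up-slope positive) is P cos θ − m g sin θ = 260.3 − 230.4 = 29.92 N, so equilibrium requires friction f = -29.92 N (down-slope).
Maximum static friction: μ_s N = 0.58 × 517.2 = 300 N.
Since 29.92 N is within the 300 N limit, the block stays put and friction is exactly 29.9 N.

f ≈ 29.9 N (down the incline)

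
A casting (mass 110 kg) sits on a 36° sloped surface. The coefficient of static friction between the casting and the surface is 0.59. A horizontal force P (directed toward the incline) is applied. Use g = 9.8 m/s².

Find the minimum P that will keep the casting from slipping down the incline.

P_min ≈ 103 N

The casting tends to slide down (tan θ > μ_s), so at the point of impending slip friction acts up-slope at its limit: f = μ_s N.
Perpendicular to the incline: N = m g cos θ + P sin θ.
Along the incline: P cos θ + μ_s N = m g sin θ, i.e. P cos θ + μ_s (m g cos θ + P sin θ) = m g sin θ.
Solving, P (cos θ + μ_s sin θ) = m g (sin θ − μ_s cos θ), so P = 1080×0.1105/1.156 = 103 N.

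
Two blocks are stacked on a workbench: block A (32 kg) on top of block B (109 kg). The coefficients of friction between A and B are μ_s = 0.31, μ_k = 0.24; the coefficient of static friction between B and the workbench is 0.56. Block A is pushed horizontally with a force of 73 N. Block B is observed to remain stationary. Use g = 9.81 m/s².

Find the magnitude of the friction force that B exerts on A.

Between the blocks, N₁ = m_A g = 313.9 N.
So the A–B interface can sustain at most μ_s N₁ = 97.32 N of static friction.
P = 73 N is within that limit, so A and B move together (both at rest); the A–B friction is simply f₁ = P = 73 N.
B experiences an equal 73 N forward from A (third law). B is in equilibrium, so the floor supplies f₂ = 73 N of static friction (limit μ_s(m_A+m_B)g = 774.6 N, not exceeded).

f ≈ 73 N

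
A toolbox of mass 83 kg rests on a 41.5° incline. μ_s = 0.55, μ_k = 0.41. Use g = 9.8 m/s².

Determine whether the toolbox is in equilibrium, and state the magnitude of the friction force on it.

N = m g cos θ = 609 N.
Down-slope weight component: m g sin θ = 539 N.
μ_s N = 335 N.
539 > 335 N, so it slides; kinetic friction f = μ_k N = 0.41×609 = 250 N.

f ≈ 250 N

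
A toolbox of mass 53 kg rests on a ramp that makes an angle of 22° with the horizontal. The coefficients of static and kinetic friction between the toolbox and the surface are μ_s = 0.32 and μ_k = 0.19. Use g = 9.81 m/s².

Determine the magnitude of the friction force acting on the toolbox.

f ≈ 91.6 N (up the incline)

Normal force: N = m g cos θ = 53 × 9.81 × cos 22° = 482.1 N.
Along the slope the weight component is m g sin θ = 194.8 N; friction must supply exactly this, acting up-slope.
Maximum static friction available: μ_s N = 0.32 × 482.1 = 154.3 N.
|194.8| exceeds 154.3 N, so the toolbox slips down-slope; friction is kinetic, f = μ_k N = 0.19×482.1 = 91.6 N.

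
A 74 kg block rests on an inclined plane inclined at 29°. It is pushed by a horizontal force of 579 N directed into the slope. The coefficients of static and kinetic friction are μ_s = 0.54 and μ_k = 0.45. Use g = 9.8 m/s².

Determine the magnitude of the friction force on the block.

Resolve perpendicular to the incline: N = m g cos θ + P sin θ = 74×9.8×cos 29° + 579×sin 29° = 915 N.
Along the incline, the net driving force (taking up-slope positive) is P cos θ − m g sin θ = 506.4 − 351.6 = 154.8 N, so equilibrium requires friction f = -154.8 N (down-slope).
Maximum static friction: μ_s N = 0.54 × 915 = 494.1 N.
Since 154.8 N is within the 494.1 N limit, the block stays put and friction is exactly 155 N.

f ≈ 155 N (down the incline)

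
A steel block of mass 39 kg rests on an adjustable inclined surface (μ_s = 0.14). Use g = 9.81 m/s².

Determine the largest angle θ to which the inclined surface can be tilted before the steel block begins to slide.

At the slip threshold, m g sin θ = μ_s · m g cos θ, so tan θ = μ_s.
θ_max = arctan(0.14) = 7.97°.

θ_max ≈ 7.97°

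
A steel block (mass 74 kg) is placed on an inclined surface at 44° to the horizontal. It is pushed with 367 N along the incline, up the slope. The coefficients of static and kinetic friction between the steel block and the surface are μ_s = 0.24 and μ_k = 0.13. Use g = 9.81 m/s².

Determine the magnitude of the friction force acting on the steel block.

f ≈ 67.9 N (up the incline)

Perpendicular to the surface, N = m g cos θ = 74·9.81·cos 44° = 522.2 N.
For equilibrium along the incline the friction force must supply f = m g sin θ − P = 504.3 − 367 = 137.3 N (positive meaning up-slope).
Maximum static friction available: μ_s N = 0.24 × 522.2 = 125.3 N.
Since |137.3| > 125.3 N, static friction cannot hold it; the steel block slides down the incline and kinetic friction applies: f = μ_k N = 0.13 × 522.2 = 67.9 N.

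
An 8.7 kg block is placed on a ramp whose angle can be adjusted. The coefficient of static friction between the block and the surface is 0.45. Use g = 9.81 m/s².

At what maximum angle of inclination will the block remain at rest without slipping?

θ_max ≈ 24.2°

At the slip threshold, m g sin θ = μ_s · m g cos θ, so tan θ = μ_s.
θ_max = arctan(0.45) = 24.2°.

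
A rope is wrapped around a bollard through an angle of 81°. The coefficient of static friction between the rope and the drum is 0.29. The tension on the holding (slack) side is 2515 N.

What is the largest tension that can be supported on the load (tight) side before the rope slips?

T_max ≈ 3790 N

At impending slip the capstan equation gives T₂/T₁ = e^{μβ} with β in radians.
β = 81° × π/180 = 1.414 rad.
e^{μβ} = e^{0.29×1.414} = 1.507.
T₂ = T₁ · e^{μβ} = 2515 × 1.507 = 3790 N.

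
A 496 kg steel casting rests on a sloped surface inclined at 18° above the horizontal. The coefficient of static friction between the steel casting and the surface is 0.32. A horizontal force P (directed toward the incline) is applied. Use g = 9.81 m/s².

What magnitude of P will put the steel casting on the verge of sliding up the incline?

At impending motion up the slope, friction acts down-slope at its limit: f = μ_s N.
Perpendicular to the incline: N = m g cos θ + P sin θ.
Along the incline: P cos θ = m g sin θ + μ_s N = m g sin θ + μ_s (m g cos θ + P sin θ).
Solving, P (cos θ − μ_s sin θ) = m g (sin θ + μ_s cos θ), so P = 496×9.81×(sin 18° + 0.32 cos 18°)/(cos 18° − 0.32 sin 18°) = 4870×0.6134/0.8522 = 3500 N.

P ≈ 3500 N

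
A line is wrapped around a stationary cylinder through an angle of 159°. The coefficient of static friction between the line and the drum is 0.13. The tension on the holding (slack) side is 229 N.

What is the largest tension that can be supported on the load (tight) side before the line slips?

T_max ≈ 328 N

At impending slip the capstan equation gives T₂/T₁ = e^{μβ} with β in radians.
β = 159° × π/180 = 2.775 rad.
e^{μβ} = e^{0.13×2.775} = 1.434.
T₂ = T₁ · e^{μβ} = 229 × 1.434 = 328 N.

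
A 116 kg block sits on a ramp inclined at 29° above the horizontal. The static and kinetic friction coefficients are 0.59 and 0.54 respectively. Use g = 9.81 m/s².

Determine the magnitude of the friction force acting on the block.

The normal reaction is N = m g cos θ = 995.3 N.
For equilibrium along the incline, friction must balance the weight component: f = m g sin θ = 551.7 N up the slope.
The static-friction ceiling is μ_s N = 0.59 × 995.3 = 587.2 N.
Since |551.7| ≤ 587.2 N, no slip — friction simply equals what equilibrium demands.

f ≈ 552 N (up the incline)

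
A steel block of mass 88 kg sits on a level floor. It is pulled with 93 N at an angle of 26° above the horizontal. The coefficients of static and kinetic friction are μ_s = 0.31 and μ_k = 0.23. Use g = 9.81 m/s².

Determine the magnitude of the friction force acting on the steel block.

N = m g − P sin α = 863.3 − 93×sin 26° = 822.5 N.
For equilibrium, f = P cos α = 93×cos 26° = 83.59 N.
μ_s N = 0.31 × 822.5 = 255 N.
Since 83.59 N does not exceed the limit, the steel block stays at rest and f = 83.6 N.

f ≈ 83.6 N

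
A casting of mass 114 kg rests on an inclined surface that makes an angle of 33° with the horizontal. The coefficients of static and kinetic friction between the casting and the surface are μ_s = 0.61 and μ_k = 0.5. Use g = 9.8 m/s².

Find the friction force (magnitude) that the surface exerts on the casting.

Normal force: N = m g cos θ = 114 × 9.8 × cos 33° = 937 N.
For equilibrium along the incline, friction must balance the weight component: f = m g sin θ = 608.5 N up the slope.
The static-friction ceiling is μ_s N = 0.61 × 937 = 571.5 N.
Since |608.5| > 571.5 N, static friction cannot hold it; the casting slides down the incline and kinetic friction applies: f = μ_k N = 0.5 × 937 = 468 N.

f ≈ 468 N (up the incline)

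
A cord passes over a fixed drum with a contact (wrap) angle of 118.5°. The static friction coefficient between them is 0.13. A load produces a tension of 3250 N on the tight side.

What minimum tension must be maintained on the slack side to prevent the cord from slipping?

Capstan equation at impending slip: T_tight/T_slack = e^{μβ}.
β = 118.5° = 2.068 rad; e^{μβ} = e^{0.13×2.068} = 1.308.
T_slack = T_tight / e^{μβ} = 3250 / 1.308 = 2480 N.

T_min ≈ 2480 N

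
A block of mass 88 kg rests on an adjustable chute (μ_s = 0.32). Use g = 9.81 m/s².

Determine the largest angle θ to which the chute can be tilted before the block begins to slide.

At the slip threshold, m g sin θ = μ_s · m g cos θ, so tan θ = μ_s.
θ_max = arctan(0.32) = 17.7°.

θ_max ≈ 17.7°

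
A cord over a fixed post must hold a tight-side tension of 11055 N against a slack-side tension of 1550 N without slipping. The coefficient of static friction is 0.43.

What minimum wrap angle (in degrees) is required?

β_min ≈ 262°

T₂/T₁ = e^{μβ} → β = ln(T₂/T₁)/μ.
β = ln(11055/1550)/0.43 = 1.965/0.43 = 4.569 rad.
In degrees: β = 4.569 × 180/π = 262°.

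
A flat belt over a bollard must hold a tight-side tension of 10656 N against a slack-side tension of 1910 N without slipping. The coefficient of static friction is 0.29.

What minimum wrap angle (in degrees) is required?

β_min ≈ 340°

T₂/T₁ = e^{μβ} → β = ln(T₂/T₁)/μ.
β = ln(10656/1910)/0.29 = 1.719/0.29 = 5.928 rad.
In degrees: β = 5.928 × 180/π = 340°.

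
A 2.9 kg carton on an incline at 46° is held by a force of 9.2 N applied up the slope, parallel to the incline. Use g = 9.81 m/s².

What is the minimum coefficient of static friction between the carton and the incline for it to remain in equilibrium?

N = m g cos θ = 19.76 N.
Friction must make up the shortfall along the incline: f = m g sin θ − P = 20.46 − 9.2 = 11.26 N.
At the threshold f = μ_s N, so μ_s,min = 11.26/19.76 = 0.57.

μ_s,min ≈ 0.57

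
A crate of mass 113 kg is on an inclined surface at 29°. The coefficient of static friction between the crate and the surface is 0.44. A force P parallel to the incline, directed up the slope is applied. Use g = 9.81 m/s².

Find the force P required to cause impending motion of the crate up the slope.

P ≈ 964 N

At impending motion up the slope, friction acts down-slope at its limit: f = μ_s N.
P is parallel to the surface, so N = m g cos θ = 970 N.
Along the incline: P = m g sin θ + μ_s N = 537 + 0.44×970 = 964 N.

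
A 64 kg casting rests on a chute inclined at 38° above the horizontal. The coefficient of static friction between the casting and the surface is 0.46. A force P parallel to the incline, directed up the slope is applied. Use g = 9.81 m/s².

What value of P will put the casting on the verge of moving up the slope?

At impending motion up the slope, friction acts down-slope at its limit: f = μ_s N.
P is parallel to the surface, so N = m g cos θ = 495 N.
Along the incline: P = m g sin θ + μ_s N = 387 + 0.46×495 = 614 N.

P ≈ 614 N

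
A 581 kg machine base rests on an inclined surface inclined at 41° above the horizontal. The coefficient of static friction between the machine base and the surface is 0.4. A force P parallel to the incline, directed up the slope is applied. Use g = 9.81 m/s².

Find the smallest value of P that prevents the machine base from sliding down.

The machine base tends to slide down (tan θ > μ_s), so at the point of impending slip friction acts up-slope at its limit: f = μ_s N.
P is parallel to the surface, so N = m g cos θ = 4300 N.
Along the incline: P + μ_s N = m g sin θ, so P = 3740 − 0.4×4300 = 2020 N.

P_min ≈ 2020 N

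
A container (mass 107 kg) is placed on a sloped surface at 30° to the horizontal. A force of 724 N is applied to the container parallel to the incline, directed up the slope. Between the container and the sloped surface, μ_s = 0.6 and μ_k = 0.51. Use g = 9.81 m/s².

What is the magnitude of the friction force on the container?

Perpendicular to the surface, N = m g cos θ = 107·9.81·cos 30° = 909 N.
The friction needed for equilibrium is m g sin θ − P = 524.8 − 724 = -199.2 N, measured positive up-slope.
Static friction can supply at most μ_s N = 545.4 N.
Since |-199.2| ≤ 545.4 N, static friction is sufficient; f equals the required value, not μ_s N.

f ≈ 199 N (down the incline)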